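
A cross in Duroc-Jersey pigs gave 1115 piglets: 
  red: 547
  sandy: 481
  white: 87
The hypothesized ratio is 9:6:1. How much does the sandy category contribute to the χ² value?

Expected counts for N = 1115 under a 9:6:1 ratio (total parts = 16):
  red: 1115 × 9/16 = 627.1875
  sandy: 1115 × 6/16 = 418.125
  white: 1115 × 1/16 = 69.6875
Contribution of sandy: (481 − 418.125)² / 418.125 = 9.4547

9.455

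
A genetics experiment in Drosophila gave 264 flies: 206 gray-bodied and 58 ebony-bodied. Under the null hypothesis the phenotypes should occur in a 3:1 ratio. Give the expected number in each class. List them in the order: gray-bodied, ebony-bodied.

198, 66

Under the 3:1 hypothesis (Σ ratio = 4, N = 264):
  gray-bodied: 264 × 3/4 = 198
  ebony-bodied: 264 × 1/4 = 66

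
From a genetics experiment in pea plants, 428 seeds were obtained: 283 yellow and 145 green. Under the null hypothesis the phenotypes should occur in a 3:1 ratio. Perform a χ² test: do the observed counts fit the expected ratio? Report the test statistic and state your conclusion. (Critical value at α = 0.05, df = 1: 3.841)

Under the 3:1 hypothesis (Σ ratio = 4, N = 428):
  yellow: 428 × 3/4 = 321
  green: 428 × 1/4 = 107
χ² = Σ (O − E)² / E
  yellow: (283 − 321)² / 321 = 4.4984
  green: (145 − 107)² / 107 = 13.4953
χ² = 4.4984 + 13.4953 = 17.9937 ≈ 17.994
Degrees of freedom = 2 − 1 = 1; critical value at α = 0.05 is 3.841.
Since 17.994 > 3.841, we reject the null hypothesis — the data do not fit the 3:1 ratio.

17.994; not consistent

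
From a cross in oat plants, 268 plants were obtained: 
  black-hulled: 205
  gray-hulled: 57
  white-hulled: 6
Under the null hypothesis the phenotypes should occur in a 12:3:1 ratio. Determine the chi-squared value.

The 12:3:1 ratio has 16 parts, so with N = 268 the expected counts are:
  black-hulled: 268 × 12/16 = 201
  gray-hulled: 268 × 3/16 = 50.25
  white-hulled: 268 × 1/16 = 16.75
χ² = Σ (O − E)² / E
  black-hulled: (205 − 201)² / 201 = 0.0796
  gray-hulled: (57 − 50.25)² / 50.25 = 0.9067
  white-hulled: (6 − 16.75)² / 16.75 = 6.8993
χ² = 0.0796 + 0.9067 + 6.8993 = 7.8856 ≈ 7.886

7.886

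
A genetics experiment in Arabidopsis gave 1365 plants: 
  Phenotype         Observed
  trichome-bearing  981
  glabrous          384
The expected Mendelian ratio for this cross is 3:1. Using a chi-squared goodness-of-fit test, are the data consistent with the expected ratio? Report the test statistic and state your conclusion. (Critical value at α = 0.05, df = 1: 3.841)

7.141; not consistent

Expected counts for N = 1365 under a 3:1 ratio (total parts = 4):
  trichome-bearing: 1365 × 3/4 = 1023.75
  glabrous: 1365 × 1/4 = 341.25
χ² = Σ (O − E)² / E
  trichome-bearing: (981 − 1023.75)² / 1023.75 = 1.7852
  glabrous: (384 − 341.25)² / 341.25 = 5.3555
χ² = 1.7852 + 5.3555 = 7.1407 ≈ 7.141
Degrees of freedom = 2 − 1 = 1; critical value at α = 0.05 is 3.841.
Since 7.141 > 3.841, we reject the null hypothesis — the data do not fit the 3:1 ratio.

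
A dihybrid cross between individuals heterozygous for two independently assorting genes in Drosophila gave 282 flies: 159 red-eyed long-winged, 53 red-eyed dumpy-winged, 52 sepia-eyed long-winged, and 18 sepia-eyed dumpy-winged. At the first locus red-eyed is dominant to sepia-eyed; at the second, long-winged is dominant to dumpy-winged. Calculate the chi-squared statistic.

A dihybrid F₂ with independent assortment and complete dominance at both loci gives a 9:3:3:1 phenotypic ratio.
Under the 9:3:3:1 hypothesis (Σ ratio = 16, N = 282):
  red-eyed long-winged: 282 × 9/16 = 158.625
  red-eyed dumpy-winged: 282 × 3/16 = 52.875
  sepia-eyed long-winged: 282 × 3/16 = 52.875
  sepia-eyed dumpy-winged: 282 × 1/16 = 17.625
χ² = Σ (O − E)² / E
  red-eyed long-winged: (159 − 158.625)² / 158.625 = 0.0009
  red-eyed dumpy-winged: (53 − 52.875)² / 52.875 = 0.0003
  sepia-eyed long-winged: (52 − 52.875)² / 52.875 = 0.0145
  sepia-eyed dumpy-winged: (18 − 17.625)² / 17.625 = 0.0080
χ² = 0.0009 + 0.0003 + 0.0145 + 0.0080 = 0.0237 ≈ 0.024

0.024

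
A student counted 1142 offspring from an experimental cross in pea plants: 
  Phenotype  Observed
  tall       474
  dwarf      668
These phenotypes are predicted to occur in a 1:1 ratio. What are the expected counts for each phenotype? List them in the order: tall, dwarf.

The 1:1 ratio has 2 parts, so with N = 1142 the expected counts are:
  tall: 1142 × 1/2 = 571
  dwarf: 1142 × 1/2 = 571

571, 571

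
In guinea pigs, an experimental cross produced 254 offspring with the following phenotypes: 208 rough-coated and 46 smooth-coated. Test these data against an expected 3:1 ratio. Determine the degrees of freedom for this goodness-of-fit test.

1

A goodness-of-fit test with 2 phenotype classes has df = 2 − 1 = 1.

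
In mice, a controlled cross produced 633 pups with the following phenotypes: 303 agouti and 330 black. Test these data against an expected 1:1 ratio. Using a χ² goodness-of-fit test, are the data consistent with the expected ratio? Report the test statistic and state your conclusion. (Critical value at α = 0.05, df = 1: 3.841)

Expected counts for N = 633 under a 1:1 ratio (total parts = 2):
  agouti: 633 × 1/2 = 316.5
  black: 633 × 1/2 = 316.5
χ² = Σ (O − E)² / E
  agouti: (303 − 316.5)² / 316.5 = 0.5758
  black: (330 − 316.5)² / 316.5 = 0.5758
χ² = 0.5758 + 0.5758 = 1.1516 ≈ 1.152
Degrees of freedom = 2 − 1 = 1; critical value at α = 0.05 is 3.841.
Since 1.152 < 3.841, we fail to reject the null hypothesis — the data are consistent with the 1:1 ratio.

1.152; consistent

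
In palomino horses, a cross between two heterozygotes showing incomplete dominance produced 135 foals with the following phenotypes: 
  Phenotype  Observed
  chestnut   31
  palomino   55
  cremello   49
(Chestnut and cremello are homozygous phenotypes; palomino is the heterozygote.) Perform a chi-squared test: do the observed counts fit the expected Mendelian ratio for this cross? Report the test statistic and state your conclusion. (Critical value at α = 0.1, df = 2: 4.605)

9.430; not consistent

With incomplete dominance, a heterozygote × heterozygote cross gives a 1:2:1 phenotypic ratio.
Total ratio parts = 4. Expected numbers out of 135:
  chestnut: 135 × 1/4 = 33.75
  palomino: 135 × 2/4 = 67.5
  cremello: 135 × 1/4 = 33.75
χ² = Σ (O − E)² / E
  chestnut: (31 − 33.75)² / 33.75 = 0.2241
  palomino: (55 − 67.5)² / 67.5 = 2.3148
  cremello: (49 − 33.75)² / 33.75 = 6.8907
χ² = 0.2241 + 2.3148 + 6.8907 = 9.4296 ≈ 9.430
Degrees of freedom = 3 − 1 = 2; critical value at α = 0.1 is 4.605.
Since 9.430 > 4.605, we reject the null hypothesis — the data do not fit the 1:2:1 ratio.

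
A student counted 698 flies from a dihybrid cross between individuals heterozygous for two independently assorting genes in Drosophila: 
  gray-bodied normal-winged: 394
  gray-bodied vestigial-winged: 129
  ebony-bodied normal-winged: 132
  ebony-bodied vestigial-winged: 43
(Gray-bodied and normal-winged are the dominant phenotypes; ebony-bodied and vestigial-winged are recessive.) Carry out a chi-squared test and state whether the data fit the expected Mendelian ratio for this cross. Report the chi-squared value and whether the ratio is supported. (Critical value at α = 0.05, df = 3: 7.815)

0.050; consistent

A dihybrid F₂ with independent assortment and complete dominance at both loci gives a 9:3:3:1 phenotypic ratio.
Under the 9:3:3:1 hypothesis (Σ ratio = 16, N = 698):
  gray-bodied normal-winged: 698 × 9/16 = 392.625
  gray-bodied vestigial-winged: 698 × 3/16 = 130.875
  ebony-bodied normal-winged: 698 × 3/16 = 130.875
  ebony-bodied vestigial-winged: 698 × 1/16 = 43.625
χ² = Σ (O − E)² / E
  gray-bodied normal-winged: (394 − 392.625)² / 392.625 = 0.0048
  gray-bodied vestigial-winged: (129 − 130.875)² / 130.875 = 0.0269
  ebony-bodied normal-winged: (132 − 130.875)² / 130.875 = 0.0097
  ebony-bodied vestigial-winged: (43 − 43.625)² / 43.625 = 0.0090
χ² = 0.0048 + 0.0269 + 0.0097 + 0.0090 = 0.0504 ≈ 0.050
Degrees of freedom = 4 − 1 = 3; critical value at α = 0.05 is 7.815.
Since 0.050 < 7.815, we fail to reject the null hypothesis — the data are consistent with the 9:3:3:1 ratio.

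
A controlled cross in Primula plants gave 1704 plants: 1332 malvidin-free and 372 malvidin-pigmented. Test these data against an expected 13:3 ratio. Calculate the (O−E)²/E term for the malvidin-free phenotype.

Total ratio parts = 16. Expected numbers out of 1704:
  malvidin-free: 1704 × 13/16 = 1384.5
  malvidin-pigmented: 1704 × 3/16 = 319.5
Contribution of malvidin-free: (1332 − 1384.5)² / 1384.5 = 1.9908

1.991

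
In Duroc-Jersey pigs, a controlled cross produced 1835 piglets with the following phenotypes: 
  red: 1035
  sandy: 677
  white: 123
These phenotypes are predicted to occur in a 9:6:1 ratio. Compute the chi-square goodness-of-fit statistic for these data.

0.790

The 9:6:1 ratio has 16 parts, so with N = 1835 the expected counts are:
  red: 1835 × 9/16 = 1032.1875
  sandy: 1835 × 6/16 = 688.125
  white: 1835 × 1/16 = 114.6875
χ² = Σ (O − E)² / E
  red: (1035 − 1032.1875)² / 1032.1875 = 0.0077
  sandy: (677 − 688.125)² / 688.125 = 0.1799
  white: (123 − 114.6875)² / 114.6875 = 0.6025
χ² = 0.0077 + 0.1799 + 0.6025 = 0.7901 ≈ 0.790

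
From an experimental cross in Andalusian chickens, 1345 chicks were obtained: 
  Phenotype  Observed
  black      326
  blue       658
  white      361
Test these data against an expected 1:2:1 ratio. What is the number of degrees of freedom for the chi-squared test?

A goodness-of-fit test with 3 phenotype classes has df = 3 − 1 = 2.

2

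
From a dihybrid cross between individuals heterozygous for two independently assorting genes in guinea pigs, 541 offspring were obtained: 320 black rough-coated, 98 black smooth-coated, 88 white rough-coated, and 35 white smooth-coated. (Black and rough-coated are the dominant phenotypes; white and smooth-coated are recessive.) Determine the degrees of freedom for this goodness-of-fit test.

3

A dihybrid F₂ with independent assortment and complete dominance at both loci gives a 9:3:3:1 phenotypic ratio.
A goodness-of-fit test with 4 phenotype classes has df = 4 − 1 = 3.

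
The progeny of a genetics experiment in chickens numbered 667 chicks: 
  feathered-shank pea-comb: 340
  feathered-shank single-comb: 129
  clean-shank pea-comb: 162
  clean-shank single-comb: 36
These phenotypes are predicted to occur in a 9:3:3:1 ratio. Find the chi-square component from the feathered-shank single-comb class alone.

0.124

The 9:3:3:1 ratio has 16 parts, so with N = 667 the expected counts are:
  feathered-shank pea-comb: 667 × 9/16 = 375.1875
  feathered-shank single-comb: 667 × 3/16 = 125.0625
  clean-shank pea-comb: 667 × 3/16 = 125.0625
  clean-shank single-comb: 667 × 1/16 = 41.6875
Contribution of feathered-shank single-comb: (129 − 125.0625)² / 125.0625 = 0.1240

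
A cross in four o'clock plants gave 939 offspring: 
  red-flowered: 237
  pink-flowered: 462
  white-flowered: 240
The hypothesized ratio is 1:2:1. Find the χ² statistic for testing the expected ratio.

The 1:2:1 ratio has 4 parts, so with N = 939 the expected counts are:
  red-flowered: 939 × 1/4 = 234.75
  pink-flowered: 939 × 2/4 = 469.5
  white-flowered: 939 × 1/4 = 234.75
χ² = Σ (O − E)² / E
  red-flowered: (237 − 234.75)² / 234.75 = 0.0216
  pink-flowered: (462 − 469.5)² / 469.5 = 0.1198
  white-flowered: (240 − 234.75)² / 234.75 = 0.1174
χ² = 0.0216 + 0.1198 + 0.1174 = 0.2588 ≈ 0.259

0.259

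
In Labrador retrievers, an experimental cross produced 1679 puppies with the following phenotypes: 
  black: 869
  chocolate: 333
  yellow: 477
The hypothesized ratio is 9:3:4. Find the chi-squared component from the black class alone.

6.026

The 9:3:4 ratio has 16 parts, so with N = 1679 the expected counts are:
  black: 1679 × 9/16 = 944.4375
  chocolate: 1679 × 3/16 = 314.8125
  yellow: 1679 × 4/16 = 419.75
Contribution of black: (869 − 944.4375)² / 944.4375 = 6.0256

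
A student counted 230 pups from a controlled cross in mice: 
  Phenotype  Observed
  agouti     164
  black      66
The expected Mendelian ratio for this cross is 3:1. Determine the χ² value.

1.675

Expected counts for N = 230 under a 3:1 ratio (total parts = 4):
  agouti: 230 × 3/4 = 172.5
  black: 230 × 1/4 = 57.5
χ² = Σ (O − E)² / E
  agouti: (164 − 172.5)² / 172.5 = 0.4188
  black: (66 − 57.5)² / 57.5 = 1.2565
χ² = 0.4188 + 1.2565 = 1.6753 ≈ 1.675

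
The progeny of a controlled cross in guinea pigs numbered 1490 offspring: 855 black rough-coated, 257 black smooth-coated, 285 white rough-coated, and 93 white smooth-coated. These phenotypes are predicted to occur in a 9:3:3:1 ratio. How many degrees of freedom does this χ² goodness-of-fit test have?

3

A goodness-of-fit test with 4 phenotype classes has df = 4 − 1 = 3.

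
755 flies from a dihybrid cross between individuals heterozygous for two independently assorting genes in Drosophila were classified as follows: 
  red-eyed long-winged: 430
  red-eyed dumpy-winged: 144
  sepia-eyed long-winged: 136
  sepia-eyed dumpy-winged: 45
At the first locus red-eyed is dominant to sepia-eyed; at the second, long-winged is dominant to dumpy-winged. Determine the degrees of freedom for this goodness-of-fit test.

3

A dihybrid F₂ with independent assortment and complete dominance at both loci gives a 9:3:3:1 phenotypic ratio.
A goodness-of-fit test with 4 phenotype classes has df = 4 − 1 = 3.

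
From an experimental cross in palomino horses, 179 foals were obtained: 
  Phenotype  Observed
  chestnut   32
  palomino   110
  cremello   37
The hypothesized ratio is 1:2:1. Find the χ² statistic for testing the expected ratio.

9.670

The 1:2:1 ratio has 4 parts, so with N = 179 the expected counts are:
  chestnut: 179 × 1/4 = 44.75
  palomino: 179 × 2/4 = 89.5
  cremello: 179 × 1/4 = 44.75
χ² = Σ (O − E)² / E
  chestnut: (32 − 44.75)² / 44.75 = 3.6327
  palomino: (110 − 89.5)² / 89.5 = 4.6955
  cremello: (37 − 44.75)² / 44.75 = 1.3422
χ² = 3.6327 + 4.6955 + 1.3422 = 9.6704 ≈ 9.670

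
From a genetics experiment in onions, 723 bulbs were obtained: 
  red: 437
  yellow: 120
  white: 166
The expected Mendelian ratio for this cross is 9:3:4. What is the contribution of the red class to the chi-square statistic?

2.259

Total ratio parts = 16. Expected numbers out of 723:
  red: 723 × 9/16 = 406.6875
  yellow: 723 × 3/16 = 135.5625
  white: 723 × 4/16 = 180.75
Contribution of red: (437 − 406.6875)² / 406.6875 = 2.2593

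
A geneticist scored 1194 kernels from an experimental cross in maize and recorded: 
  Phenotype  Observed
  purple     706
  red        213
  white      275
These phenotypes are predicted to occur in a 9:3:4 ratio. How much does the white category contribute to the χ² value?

1.850

Total ratio parts = 16. Expected numbers out of 1194:
  purple: 1194 × 9/16 = 671.625
  red: 1194 × 3/16 = 223.875
  white: 1194 × 4/16 = 298.5
Contribution of white: (275 − 298.5)² / 298.5 = 1.8501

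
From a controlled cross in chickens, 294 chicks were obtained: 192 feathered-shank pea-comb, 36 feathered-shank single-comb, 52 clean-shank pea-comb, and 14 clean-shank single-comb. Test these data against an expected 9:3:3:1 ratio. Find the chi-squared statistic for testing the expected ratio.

The 9:3:3:1 ratio has 16 parts, so with N = 294 the expected counts are:
  feathered-shank pea-comb: 294 × 9/16 = 165.375
  feathered-shank single-comb: 294 × 3/16 = 55.125
  clean-shank pea-comb: 294 × 3/16 = 55.125
  clean-shank single-comb: 294 × 1/16 = 18.375
χ² = Σ (O − E)² / E
  feathered-shank pea-comb: (192 − 165.375)² / 165.375 = 4.2866
  feathered-shank single-comb: (36 − 55.125)² / 55.125 = 6.6352
  clean-shank pea-comb: (52 − 55.125)² / 55.125 = 0.1772
  clean-shank single-comb: (14 − 18.375)² / 18.375 = 1.0417
χ² = 4.2866 + 6.6352 + 0.1772 + 1.0417 = 12.1407 ≈ 12.141

12.141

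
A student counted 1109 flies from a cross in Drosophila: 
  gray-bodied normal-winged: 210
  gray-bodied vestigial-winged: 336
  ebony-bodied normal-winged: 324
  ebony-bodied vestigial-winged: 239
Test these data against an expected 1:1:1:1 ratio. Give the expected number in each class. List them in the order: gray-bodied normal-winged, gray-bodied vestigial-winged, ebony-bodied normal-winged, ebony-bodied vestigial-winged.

277.25, 277.25, 277.25, 277.25

Under the 1:1:1:1 hypothesis (Σ ratio = 4, N = 1109):
  gray-bodied normal-winged: 1109 × 1/4 = 277.25
  gray-bodied vestigial-winged: 1109 × 1/4 = 277.25
  ebony-bodied normal-winged: 1109 × 1/4 = 277.25
  ebony-bodied vestigial-winged: 1109 × 1/4 = 277.25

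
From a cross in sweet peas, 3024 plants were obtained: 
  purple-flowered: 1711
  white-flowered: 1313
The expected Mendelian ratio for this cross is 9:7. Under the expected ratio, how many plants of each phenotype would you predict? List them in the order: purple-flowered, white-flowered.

Expected counts for N = 3024 under a 9:7 ratio (total parts = 16):
  purple-flowered: 3024 × 9/16 = 1701
  white-flowered: 3024 × 7/16 = 1323

1701, 1323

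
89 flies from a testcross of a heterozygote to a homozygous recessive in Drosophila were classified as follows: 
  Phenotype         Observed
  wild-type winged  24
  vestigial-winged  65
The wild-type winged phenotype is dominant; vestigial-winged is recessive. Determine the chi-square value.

18.888

A testcross of a heterozygote (Aa × aa) gives a 1:1 phenotypic ratio.
Expected counts for N = 89 under a 1:1 ratio (total parts = 2):
  wild-type winged: 89 × 1/2 = 44.5
  vestigial-winged: 89 × 1/2 = 44.5
χ² = Σ (O − E)² / E
  wild-type winged: (24 − 44.5)² / 44.5 = 9.4438
  vestigial-winged: (65 − 44.5)² / 44.5 = 9.4438
χ² = 9.4438 + 9.4438 = 18.8876 ≈ 18.888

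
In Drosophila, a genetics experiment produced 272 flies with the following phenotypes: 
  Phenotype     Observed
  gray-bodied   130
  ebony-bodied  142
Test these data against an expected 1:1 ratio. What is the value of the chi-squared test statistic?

Under the 1:1 hypothesis (Σ ratio = 2, N = 272):
  gray-bodied: 272 × 1/2 = 136
  ebony-bodied: 272 × 1/2 = 136
χ² = Σ (O − E)² / E
  gray-bodied: (130 − 136)² / 136 = 0.2647
  ebony-bodied: (142 − 136)² / 136 = 0.2647
χ² = 0.2647 + 0.2647 = 0.5294 ≈ 0.529

0.529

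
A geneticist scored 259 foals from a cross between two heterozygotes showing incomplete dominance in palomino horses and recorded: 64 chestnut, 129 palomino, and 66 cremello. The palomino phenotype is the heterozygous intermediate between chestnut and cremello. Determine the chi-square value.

0.035

With incomplete dominance, a heterozygote × heterozygote cross gives a 1:2:1 phenotypic ratio.
Under the 1:2:1 hypothesis (Σ ratio = 4, N = 259):
  chestnut: 259 × 1/4 = 64.75
  palomino: 259 × 2/4 = 129.5
  cremello: 259 × 1/4 = 64.75
χ² = Σ (O − E)² / E
  chestnut: (64 − 64.75)² / 64.75 = 0.0087
  palomino: (129 − 129.5)² / 129.5 = 0.0019
  cremello: (66 − 64.75)² / 64.75 = 0.0241
χ² = 0.0087 + 0.0019 + 0.0241 = 0.0347 ≈ 0.035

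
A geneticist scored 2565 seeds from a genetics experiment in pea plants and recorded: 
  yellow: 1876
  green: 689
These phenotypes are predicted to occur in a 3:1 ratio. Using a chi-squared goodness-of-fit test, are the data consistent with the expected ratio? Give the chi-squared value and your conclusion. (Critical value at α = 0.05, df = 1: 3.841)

Expected counts for N = 2565 under a 3:1 ratio (total parts = 4):
  yellow: 2565 × 3/4 = 1923.75
  green: 2565 × 1/4 = 641.25
χ² = Σ (O − E)² / E
  yellow: (1876 − 1923.75)² / 1923.75 = 1.1852
  green: (689 − 641.25)² / 641.25 = 3.5557
χ² = 1.1852 + 3.5557 = 4.7409 ≈ 4.741
Degrees of freedom = 2 − 1 = 1; critical value at α = 0.05 is 3.841.
Since 4.741 > 3.841, we reject the null hypothesis — the data do not fit the 3:1 ratio.

4.741; not consistent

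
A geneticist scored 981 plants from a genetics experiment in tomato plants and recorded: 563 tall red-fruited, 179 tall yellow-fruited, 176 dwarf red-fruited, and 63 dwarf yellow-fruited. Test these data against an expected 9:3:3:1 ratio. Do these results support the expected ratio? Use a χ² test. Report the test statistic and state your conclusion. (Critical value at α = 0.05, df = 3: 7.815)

Under the 9:3:3:1 hypothesis (Σ ratio = 16, N = 981):
  tall red-fruited: 981 × 9/16 = 551.8125
  tall yellow-fruited: 981 × 3/16 = 183.9375
  dwarf red-fruited: 981 × 3/16 = 183.9375
  dwarf yellow-fruited: 981 × 1/16 = 61.3125
χ² = Σ (O − E)² / E
  tall red-fruited: (563 − 551.8125)² / 551.8125 = 0.2268
  tall yellow-fruited: (179 − 183.9375)² / 183.9375 = 0.1325
  dwarf red-fruited: (176 − 183.9375)² / 183.9375 = 0.3425
  dwarf yellow-fruited: (63 − 61.3125)² / 61.3125 = 0.0464
χ² = 0.2268 + 0.1325 + 0.3425 + 0.0464 = 0.7482 ≈ 0.748
Degrees of freedom = 4 − 1 = 3; critical value at α = 0.05 is 7.815.
Since 0.748 < 7.815, we fail to reject the null hypothesis — the data are consistent with the 9:3:3:1 ratio.

0.748; consistent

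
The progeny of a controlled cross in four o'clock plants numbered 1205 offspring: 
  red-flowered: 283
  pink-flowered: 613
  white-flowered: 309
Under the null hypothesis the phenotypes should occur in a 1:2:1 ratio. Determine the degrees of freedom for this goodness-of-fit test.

2

A goodness-of-fit test with 3 phenotype classes has df = 3 − 1 = 2.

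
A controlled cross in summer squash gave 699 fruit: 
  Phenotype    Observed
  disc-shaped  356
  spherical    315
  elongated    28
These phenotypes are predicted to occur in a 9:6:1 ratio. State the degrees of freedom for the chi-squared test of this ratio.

A goodness-of-fit test with 3 phenotype classes has df = 3 − 1 = 2.

2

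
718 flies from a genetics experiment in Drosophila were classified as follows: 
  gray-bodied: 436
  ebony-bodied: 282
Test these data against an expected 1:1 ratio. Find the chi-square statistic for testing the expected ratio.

Total ratio parts = 2. Expected numbers out of 718:
  gray-bodied: 718 × 1/2 = 359
  ebony-bodied: 718 × 1/2 = 359
χ² = Σ (O − E)² / E
  gray-bodied: (436 − 359)² / 359 = 16.5153
  ebony-bodied: (282 − 359)² / 359 = 16.5153
χ² = 16.5153 + 16.5153 = 33.0306 ≈ 33.031

33.031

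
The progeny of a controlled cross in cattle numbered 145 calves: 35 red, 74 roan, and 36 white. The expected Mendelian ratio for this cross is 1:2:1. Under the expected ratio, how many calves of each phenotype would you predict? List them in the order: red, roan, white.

36.25, 72.5, 36.25

Under the 1:2:1 hypothesis (Σ ratio = 4, N = 145):
  red: 145 × 1/4 = 36.25
  roan: 145 × 2/4 = 72.5
  white: 145 × 1/4 = 36.25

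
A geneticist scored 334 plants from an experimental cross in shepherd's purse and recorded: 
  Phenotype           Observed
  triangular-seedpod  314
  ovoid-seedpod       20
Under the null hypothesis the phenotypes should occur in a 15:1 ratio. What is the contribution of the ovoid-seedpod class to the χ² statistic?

The 15:1 ratio has 16 parts, so with N = 334 the expected counts are:
  triangular-seedpod: 334 × 15/16 = 313.125
  ovoid-seedpod: 334 × 1/16 = 20.875
Contribution of ovoid-seedpod: (20 − 20.875)² / 20.875 = 0.0367

0.037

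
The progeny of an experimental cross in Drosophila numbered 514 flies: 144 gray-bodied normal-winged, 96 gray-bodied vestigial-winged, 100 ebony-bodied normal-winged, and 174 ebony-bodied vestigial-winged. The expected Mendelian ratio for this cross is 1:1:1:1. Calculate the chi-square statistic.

Total ratio parts = 4. Expected numbers out of 514:
  gray-bodied normal-winged: 514 × 1/4 = 128.5
  gray-bodied vestigial-winged: 514 × 1/4 = 128.5
  ebony-bodied normal-winged: 514 × 1/4 = 128.5
  ebony-bodied vestigial-winged: 514 × 1/4 = 128.5
χ² = Σ (O − E)² / E
  gray-bodied normal-winged: (144 − 128.5)² / 128.5 = 1.8696
  gray-bodied vestigial-winged: (96 − 128.5)² / 128.5 = 8.2198
  ebony-bodied normal-winged: (100 − 128.5)² / 128.5 = 6.3210
  ebony-bodied vestigial-winged: (174 − 128.5)² / 128.5 = 16.1109
χ² = 1.8696 + 8.2198 + 6.3210 + 16.1109 = 32.5213 ≈ 32.521

32.521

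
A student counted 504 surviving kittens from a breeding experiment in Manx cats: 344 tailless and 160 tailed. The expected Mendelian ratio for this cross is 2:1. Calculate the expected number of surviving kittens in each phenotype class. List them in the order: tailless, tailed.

336, 168

Expected counts for N = 504 under a 2:1 ratio (total parts = 3):
  tailless: 504 × 2/3 = 336
  tailed: 504 × 1/3 = 168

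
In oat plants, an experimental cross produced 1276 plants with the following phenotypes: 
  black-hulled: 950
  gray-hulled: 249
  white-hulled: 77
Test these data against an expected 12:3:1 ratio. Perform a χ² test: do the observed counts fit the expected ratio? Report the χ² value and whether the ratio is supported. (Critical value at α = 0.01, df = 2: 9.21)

0.543; consistent

Under the 12:3:1 hypothesis (Σ ratio = 16, N = 1276):
  black-hulled: 1276 × 12/16 = 957
  gray-hulled: 1276 × 3/16 = 239.25
  white-hulled: 1276 × 1/16 = 79.75
χ² = Σ (O − E)² / E
  black-hulled: (950 − 957)² / 957 = 0.0512
  gray-hulled: (249 − 239.25)² / 239.25 = 0.3973
  white-hulled: (77 − 79.75)² / 79.75 = 0.0948
χ² = 0.0512 + 0.3973 + 0.0948 = 0.5433 ≈ 0.543
Degrees of freedom = 3 − 1 = 2; critical value at α = 0.01 is 9.21.
Since 0.543 < 9.21, we fail to reject the null hypothesis — the data are consistent with the 12:3:1 ratio.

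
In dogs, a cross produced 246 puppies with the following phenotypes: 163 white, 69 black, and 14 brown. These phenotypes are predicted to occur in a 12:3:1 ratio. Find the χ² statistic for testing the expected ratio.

Under the 12:3:1 hypothesis (Σ ratio = 16, N = 246):
  white: 246 × 12/16 = 184.5
  black: 246 × 3/16 = 46.125
  brown: 246 × 1/16 = 15.375
χ² = Σ (O − E)² / E
  white: (163 − 184.5)² / 184.5 = 2.5054
  black: (69 − 46.125)² / 46.125 = 11.3445
  brown: (14 − 15.375)² / 15.375 = 0.1230
χ² = 2.5054 + 11.3445 + 0.1230 = 13.9729 ≈ 13.973

13.973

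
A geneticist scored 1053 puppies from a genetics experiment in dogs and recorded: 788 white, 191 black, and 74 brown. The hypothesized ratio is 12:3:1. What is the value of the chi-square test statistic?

1.232

Under the 12:3:1 hypothesis (Σ ratio = 16, N = 1053):
  white: 1053 × 12/16 = 789.75
  black: 1053 × 3/16 = 197.4375
  brown: 1053 × 1/16 = 65.8125
χ² = Σ (O − E)² / E
  white: (788 − 789.75)² / 789.75 = 0.0039
  black: (191 − 197.4375)² / 197.4375 = 0.2099
  brown: (74 − 65.8125)² / 65.8125 = 1.0186
χ² = 0.0039 + 0.2099 + 1.0186 = 1.2324 ≈ 1.232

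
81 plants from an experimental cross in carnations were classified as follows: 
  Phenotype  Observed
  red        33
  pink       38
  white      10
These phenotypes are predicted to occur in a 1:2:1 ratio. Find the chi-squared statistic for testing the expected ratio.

13.370

Total ratio parts = 4. Expected numbers out of 81:
  red: 81 × 1/4 = 20.25
  pink: 81 × 2/4 = 40.5
  white: 81 × 1/4 = 20.25
χ² = Σ (O − E)² / E
  red: (33 − 20.25)² / 20.25 = 8.0278
  pink: (38 − 40.5)² / 40.5 = 0.1543
  white: (10 − 20.25)² / 20.25 = 5.1883
χ² = 8.0278 + 0.1543 + 5.1883 = 13.3704 ≈ 13.370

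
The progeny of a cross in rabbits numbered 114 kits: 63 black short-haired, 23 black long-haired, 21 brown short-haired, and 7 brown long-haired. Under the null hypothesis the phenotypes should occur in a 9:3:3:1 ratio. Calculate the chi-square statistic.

0.152

Expected counts for N = 114 under a 9:3:3:1 ratio (total parts = 16):
  black short-haired: 114 × 9/16 = 64.125
  black long-haired: 114 × 3/16 = 21.375
  brown short-haired: 114 × 3/16 = 21.375
  brown long-haired: 114 × 1/16 = 7.125
χ² = Σ (O − E)² / E
  black short-haired: (63 − 64.125)² / 64.125 = 0.0197
  black long-haired: (23 − 21.375)² / 21.375 = 0.1235
  brown short-haired: (21 − 21.375)² / 21.375 = 0.0066
  brown long-haired: (7 − 7.125)² / 7.125 = 0.0022
χ² = 0.0197 + 0.1235 + 0.0066 + 0.0022 = 0.152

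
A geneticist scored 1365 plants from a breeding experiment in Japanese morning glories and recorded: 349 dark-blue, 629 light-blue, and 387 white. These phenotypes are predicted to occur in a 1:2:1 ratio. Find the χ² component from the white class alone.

Expected counts for N = 1365 under a 1:2:1 ratio (total parts = 4):
  dark-blue: 1365 × 1/4 = 341.25
  light-blue: 1365 × 2/4 = 682.5
  white: 1365 × 1/4 = 341.25
Contribution of white: (387 − 341.25)² / 341.25 = 6.1335

6.134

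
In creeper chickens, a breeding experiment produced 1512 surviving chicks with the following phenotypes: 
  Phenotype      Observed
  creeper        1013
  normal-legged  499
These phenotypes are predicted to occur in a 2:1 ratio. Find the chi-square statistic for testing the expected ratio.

0.074

Total ratio parts = 3. Expected numbers out of 1512:
  creeper: 1512 × 2/3 = 1008
  normal-legged: 1512 × 1/3 = 504
χ² = Σ (O − E)² / E
  creeper: (1013 − 1008)² / 1008 = 0.0248
  normal-legged: (499 − 504)² / 504 = 0.0496
χ² = 0.0248 + 0.0496 = 0.0744 ≈ 0.074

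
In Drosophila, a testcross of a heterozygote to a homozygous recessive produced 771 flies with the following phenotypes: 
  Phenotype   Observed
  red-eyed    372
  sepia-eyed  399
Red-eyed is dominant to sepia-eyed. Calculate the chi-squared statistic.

0.946

A testcross of a heterozygote (Aa × aa) gives a 1:1 phenotypic ratio.
Total ratio parts = 2. Expected numbers out of 771:
  red-eyed: 771 × 1/2 = 385.5
  sepia-eyed: 771 × 1/2 = 385.5
χ² = Σ (O − E)² / E
  red-eyed: (372 − 385.5)² / 385.5 = 0.4728
  sepia-eyed: (399 − 385.5)² / 385.5 = 0.4728
χ² = 0.4728 + 0.4728 = 0.9456 ≈ 0.946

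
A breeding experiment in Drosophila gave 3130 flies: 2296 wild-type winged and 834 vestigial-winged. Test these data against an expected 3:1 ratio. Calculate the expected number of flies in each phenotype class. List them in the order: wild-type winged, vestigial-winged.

Total ratio parts = 4. Expected numbers out of 3130:
  wild-type winged: 3130 × 3/4 = 2347.5
  vestigial-winged: 3130 × 1/4 = 782.5

2347.5, 782.5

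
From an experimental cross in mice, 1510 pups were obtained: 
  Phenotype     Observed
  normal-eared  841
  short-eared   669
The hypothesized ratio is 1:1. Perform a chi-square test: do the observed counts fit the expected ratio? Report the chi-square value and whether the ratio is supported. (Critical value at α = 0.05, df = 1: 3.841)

19.592; not consistent

Total ratio parts = 2. Expected numbers out of 1510:
  normal-eared: 1510 × 1/2 = 755
  short-eared: 1510 × 1/2 = 755
χ² = Σ (O − E)² / E
  normal-eared: (841 − 755)² / 755 = 9.7960
  short-eared: (669 − 755)² / 755 = 9.7960
χ² = 9.7960 + 9.7960 = 19.592
Degrees of freedom = 2 − 1 = 1; critical value at α = 0.05 is 3.841.
Since 19.592 > 3.841, we reject the null hypothesis — the data do not fit the 1:1 ratio.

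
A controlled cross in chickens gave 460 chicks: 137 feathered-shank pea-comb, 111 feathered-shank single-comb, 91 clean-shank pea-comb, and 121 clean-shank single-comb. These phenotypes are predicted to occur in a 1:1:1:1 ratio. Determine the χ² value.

Expected counts for N = 460 under a 1:1:1:1 ratio (total parts = 4):
  feathered-shank pea-comb: 460 × 1/4 = 115
  feathered-shank single-comb: 460 × 1/4 = 115
  clean-shank pea-comb: 460 × 1/4 = 115
  clean-shank single-comb: 460 × 1/4 = 115
χ² = Σ (O − E)² / E
  feathered-shank pea-comb: (137 − 115)² / 115 = 4.2087
  feathered-shank single-comb: (111 − 115)² / 115 = 0.1391
  clean-shank pea-comb: (91 − 115)² / 115 = 5.0087
  clean-shank single-comb: (121 − 115)² / 115 = 0.3130
χ² = 4.2087 + 0.1391 + 5.0087 + 0.3130 = 9.6695 ≈ 9.670

9.670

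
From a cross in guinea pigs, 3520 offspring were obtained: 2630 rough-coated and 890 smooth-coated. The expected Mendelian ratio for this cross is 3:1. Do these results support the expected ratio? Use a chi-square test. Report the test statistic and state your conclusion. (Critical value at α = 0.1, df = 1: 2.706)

0.152; consistent

Total ratio parts = 4. Expected numbers out of 3520:
  rough-coated: 3520 × 3/4 = 2640
  smooth-coated: 3520 × 1/4 = 880
χ² = Σ (O − E)² / E
  rough-coated: (2630 − 2640)² / 2640 = 0.0379
  smooth-coated: (890 − 880)² / 880 = 0.1136
χ² = 0.0379 + 0.1136 = 0.1515 ≈ 0.152
Degrees of freedom = 2 − 1 = 1; critical value at α = 0.1 is 2.706.
Since 0.152 < 2.706, we fail to reject the null hypothesis — the data are consistent with the 3:1 ratio.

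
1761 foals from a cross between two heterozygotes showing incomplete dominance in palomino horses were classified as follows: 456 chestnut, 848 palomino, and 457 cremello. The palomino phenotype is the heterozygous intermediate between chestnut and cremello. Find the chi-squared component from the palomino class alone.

With incomplete dominance, a heterozygote × heterozygote cross gives a 1:2:1 phenotypic ratio.
Under the 1:2:1 hypothesis (Σ ratio = 4, N = 1761):
  chestnut: 1761 × 1/4 = 440.25
  palomino: 1761 × 2/4 = 880.5
  cremello: 1761 × 1/4 = 440.25
Contribution of palomino: (848 − 880.5)² / 880.5 = 1.1996

1.200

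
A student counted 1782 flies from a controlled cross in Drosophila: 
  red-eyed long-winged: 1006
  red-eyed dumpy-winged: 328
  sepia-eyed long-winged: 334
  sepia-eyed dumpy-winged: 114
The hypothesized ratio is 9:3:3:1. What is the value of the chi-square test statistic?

0.187

Under the 9:3:3:1 hypothesis (Σ ratio = 16, N = 1782):
  red-eyed long-winged: 1782 × 9/16 = 1002.375
  red-eyed dumpy-winged: 1782 × 3/16 = 334.125
  sepia-eyed long-winged: 1782 × 3/16 = 334.125
  sepia-eyed dumpy-winged: 1782 × 1/16 = 111.375
χ² = Σ (O − E)² / E
  red-eyed long-winged: (1006 − 1002.375)² / 1002.375 = 0.0131
  red-eyed dumpy-winged: (328 − 334.125)² / 334.125 = 0.1123
  sepia-eyed long-winged: (334 − 334.125)² / 334.125 = 0.0000
  sepia-eyed dumpy-winged: (114 − 111.375)² / 111.375 = 0.0619
χ² = 0.0131 + 0.1123 + 0.0000 + 0.0619 = 0.1873 ≈ 0.187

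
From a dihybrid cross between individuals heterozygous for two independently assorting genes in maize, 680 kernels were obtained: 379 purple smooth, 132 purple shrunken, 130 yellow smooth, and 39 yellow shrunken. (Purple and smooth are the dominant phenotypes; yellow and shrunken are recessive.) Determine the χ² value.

A dihybrid F₂ with independent assortment and complete dominance at both loci gives a 9:3:3:1 phenotypic ratio.
The 9:3:3:1 ratio has 16 parts, so with N = 680 the expected counts are:
  purple smooth: 680 × 9/16 = 382.5
  purple shrunken: 680 × 3/16 = 127.5
  yellow smooth: 680 × 3/16 = 127.5
  yellow shrunken: 680 × 1/16 = 42.5
χ² = Σ (O − E)² / E
  purple smooth: (379 − 382.5)² / 382.5 = 0.0320
  purple shrunken: (132 − 127.5)² / 127.5 = 0.1588
  yellow smooth: (130 − 127.5)² / 127.5 = 0.0490
  yellow shrunken: (39 − 42.5)² / 42.5 = 0.2882
χ² = 0.0320 + 0.1588 + 0.0490 + 0.2882 = 0.528

0.528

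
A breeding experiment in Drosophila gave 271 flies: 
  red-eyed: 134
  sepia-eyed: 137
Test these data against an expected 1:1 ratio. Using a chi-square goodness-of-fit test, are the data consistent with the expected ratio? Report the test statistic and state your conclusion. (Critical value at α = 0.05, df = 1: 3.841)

Under the 1:1 hypothesis (Σ ratio = 2, N = 271):
  red-eyed: 271 × 1/2 = 135.5
  sepia-eyed: 271 × 1/2 = 135.5
χ² = Σ (O − E)² / E
  red-eyed: (134 − 135.5)² / 135.5 = 0.0166
  sepia-eyed: (137 − 135.5)² / 135.5 = 0.0166
χ² = 0.0166 + 0.0166 = 0.0332 ≈ 0.033
Degrees of freedom = 2 − 1 = 1; critical value at α = 0.05 is 3.841.
Since 0.033 < 3.841, we fail to reject the null hypothesis — the data are consistent with the 1:1 ratio.

0.033; consistent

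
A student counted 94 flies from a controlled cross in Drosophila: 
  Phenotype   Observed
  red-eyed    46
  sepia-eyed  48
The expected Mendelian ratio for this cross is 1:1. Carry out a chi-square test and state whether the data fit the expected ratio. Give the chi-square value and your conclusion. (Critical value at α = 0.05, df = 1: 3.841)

0.043; consistent

Under the 1:1 hypothesis (Σ ratio = 2, N = 94):
  red-eyed: 94 × 1/2 = 47
  sepia-eyed: 94 × 1/2 = 47
χ² = Σ (O − E)² / E
  red-eyed: (46 − 47)² / 47 = 0.0213
  sepia-eyed: (48 − 47)² / 47 = 0.0213
χ² = 0.0213 + 0.0213 = 0.0426 ≈ 0.043
Degrees of freedom = 2 − 1 = 1; critical value at α = 0.05 is 3.841.
Since 0.043 < 3.841, we fail to reject the null hypothesis — the data are consistent with the 1:1 ratio.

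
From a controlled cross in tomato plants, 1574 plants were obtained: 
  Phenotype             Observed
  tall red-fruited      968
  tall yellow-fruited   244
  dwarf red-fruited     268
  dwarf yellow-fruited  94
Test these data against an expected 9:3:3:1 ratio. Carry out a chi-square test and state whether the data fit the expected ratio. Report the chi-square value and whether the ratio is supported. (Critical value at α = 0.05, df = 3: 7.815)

19.255; not consistent

Expected counts for N = 1574 under a 9:3:3:1 ratio (total parts = 16):
  tall red-fruited: 1574 × 9/16 = 885.375
  tall yellow-fruited: 1574 × 3/16 = 295.125
  dwarf red-fruited: 1574 × 3/16 = 295.125
  dwarf yellow-fruited: 1574 × 1/16 = 98.375
χ² = Σ (O − E)² / E
  tall red-fruited: (968 − 885.375)² / 885.375 = 7.7107
  tall yellow-fruited: (244 − 295.125)² / 295.125 = 8.8565
  dwarf red-fruited: (268 − 295.125)² / 295.125 = 2.4931
  dwarf yellow-fruited: (94 − 98.375)² / 98.375 = 0.1946
χ² = 7.7107 + 8.8565 + 2.4931 + 0.1946 = 19.2549 ≈ 19.255
Degrees of freedom = 4 − 1 = 3; critical value at α = 0.05 is 7.815.
Since 19.255 > 7.815, we reject the null hypothesis — the data do not fit the 9:3:3:1 ratio.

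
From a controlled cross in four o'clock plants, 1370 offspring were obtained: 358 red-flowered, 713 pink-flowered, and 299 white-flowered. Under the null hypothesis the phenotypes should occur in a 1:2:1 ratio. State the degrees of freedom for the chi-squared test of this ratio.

2

A goodness-of-fit test with 3 phenotype classes has df = 3 − 1 = 2.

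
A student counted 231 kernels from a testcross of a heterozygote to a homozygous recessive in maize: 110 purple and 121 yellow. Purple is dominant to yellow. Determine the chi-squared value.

A testcross of a heterozygote (Aa × aa) gives a 1:1 phenotypic ratio.
The 1:1 ratio has 2 parts, so with N = 231 the expected counts are:
  purple: 231 × 1/2 = 115.5
  yellow: 231 × 1/2 = 115.5
χ² = Σ (O − E)² / E
  purple: (110 − 115.5)² / 115.5 = 0.2619
  yellow: (121 − 115.5)² / 115.5 = 0.2619
χ² = 0.2619 + 0.2619 = 0.5238 ≈ 0.524

0.524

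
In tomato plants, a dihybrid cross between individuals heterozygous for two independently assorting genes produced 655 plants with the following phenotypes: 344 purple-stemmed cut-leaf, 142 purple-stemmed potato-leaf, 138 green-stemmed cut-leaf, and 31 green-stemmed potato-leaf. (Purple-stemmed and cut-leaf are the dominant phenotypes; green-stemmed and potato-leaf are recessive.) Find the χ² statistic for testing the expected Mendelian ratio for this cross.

8.909

A dihybrid F₂ with independent assortment and complete dominance at both loci gives a 9:3:3:1 phenotypic ratio.
The 9:3:3:1 ratio has 16 parts, so with N = 655 the expected counts are:
  purple-stemmed cut-leaf: 655 × 9/16 = 368.4375
  purple-stemmed potato-leaf: 655 × 3/16 = 122.8125
  green-stemmed cut-leaf: 655 × 3/16 = 122.8125
  green-stemmed potato-leaf: 655 × 1/16 = 40.9375
χ² = Σ (O − E)² / E
  purple-stemmed cut-leaf: (344 − 368.4375)² / 368.4375 = 1.6209
  purple-stemmed potato-leaf: (142 − 122.8125)² / 122.8125 = 2.9977
  green-stemmed cut-leaf: (138 − 122.8125)² / 122.8125 = 1.8781
  green-stemmed potato-leaf: (31 − 40.9375)² / 40.9375 = 2.4123
χ² = 1.6209 + 2.9977 + 1.8781 + 2.4123 = 8.909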